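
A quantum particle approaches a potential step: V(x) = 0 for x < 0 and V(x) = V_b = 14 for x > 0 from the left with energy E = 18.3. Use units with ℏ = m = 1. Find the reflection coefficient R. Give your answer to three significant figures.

R = 0.120

The wavenumbers are k₁ = √(2mE)/ℏ = 6.050 on the left and k₂ = √(2m(E − V_b))/ℏ = 2.933 on the right.
Continuity of ψ and ψ′ at the step yields the reflection amplitude r = (k₁ − k₂)/(k₁ + k₂) = 0.3470; thus R = |r|² = 0.1204, T = 0.8796.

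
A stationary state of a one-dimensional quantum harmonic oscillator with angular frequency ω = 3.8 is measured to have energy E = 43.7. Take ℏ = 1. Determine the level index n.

E_n = ℏω(n + ½) ⇒ n = E/(ℏω) − ½ = 43.7/3.8 − 0.5 = 11.000 → n = 11.

n = 11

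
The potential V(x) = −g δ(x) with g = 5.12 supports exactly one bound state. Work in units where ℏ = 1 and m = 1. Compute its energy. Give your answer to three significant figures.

E = -13.1

The bound state is ψ(x) = √κ e^{−κ|x|}. The derivative jump ψ'(0⁺) − ψ'(0⁻) = −(2mg/ℏ²)ψ(0) fixes κ = mg/ℏ² = 5.120.
Then E = −ℏ²κ²/(2m) = −mg²/(2ℏ²) = -13.11.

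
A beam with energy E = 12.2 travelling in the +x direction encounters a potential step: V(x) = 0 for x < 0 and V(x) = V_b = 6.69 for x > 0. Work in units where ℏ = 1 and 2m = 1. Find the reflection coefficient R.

On each side the TISE gives plane waves with k = √(2m(E − V))/ℏ: k₁ = √(2·½·12.2) = 3.493, k₂ = √(2·½·5.51) = 2.347.
Continuity of ψ and ψ′ at the step yields the reflection amplitude r = (k₁ − k₂)/(k₁ + k₂) = 0.1961; thus R = |r|² = 0.03847, T = 0.9615.

R = 0.0385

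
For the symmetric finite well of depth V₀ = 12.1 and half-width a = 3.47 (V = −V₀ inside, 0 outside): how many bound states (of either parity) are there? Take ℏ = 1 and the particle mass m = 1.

The dimensionless depth is z₀ = a√(2mV₀)/ℏ = 3.47 × √(24.20) = 17.07.
The even/odd transcendental equations gain one root per π/2 in z₀, giving N = 1 + ⌊2z₀/π⌋ = 1 + ⌊10.87⌋ = 11.

N = 11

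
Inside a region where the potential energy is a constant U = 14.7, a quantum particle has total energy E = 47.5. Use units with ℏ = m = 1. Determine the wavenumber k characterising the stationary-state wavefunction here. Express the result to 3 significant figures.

k = 8.10

With E > U the solution is oscillatory, ψ ∝ e^{±ikx} with k = √(2m(E − U))/ℏ.
k = √(2 × 1 × 32.8) = 8.099.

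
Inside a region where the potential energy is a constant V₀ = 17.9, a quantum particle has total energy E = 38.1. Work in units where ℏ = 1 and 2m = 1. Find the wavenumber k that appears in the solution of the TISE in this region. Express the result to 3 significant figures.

k = 4.49

With E > V₀ the solution is oscillatory, ψ ∝ e^{±ikx} with k = √(2m(E − V₀))/ℏ.
k = √(2 × 0.5 × 20.2) = 4.494.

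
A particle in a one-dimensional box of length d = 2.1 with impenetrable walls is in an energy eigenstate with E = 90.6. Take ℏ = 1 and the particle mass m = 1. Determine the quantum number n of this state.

For an infinite well E_n = n²π²ℏ²/(2md²), so n = (d/πℏ)√(2mE).
n = (2.1/π) × √(2 × 1 × 90.6) = 8.998 → n = 9.

n = 9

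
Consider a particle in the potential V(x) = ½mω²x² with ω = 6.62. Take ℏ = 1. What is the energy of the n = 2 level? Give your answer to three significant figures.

Using E_n = (n + ½)ℏω: E_2 = 2.5 × 6.62 = 16.55.

E = 16.6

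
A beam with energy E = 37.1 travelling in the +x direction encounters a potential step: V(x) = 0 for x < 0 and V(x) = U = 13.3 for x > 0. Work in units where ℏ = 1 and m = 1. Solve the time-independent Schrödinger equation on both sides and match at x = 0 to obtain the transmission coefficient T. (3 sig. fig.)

T = 0.988

On each side the TISE gives plane waves with k = √(2m(E − V))/ℏ: k₁ = √(2·1·37.1) = 8.614, k₂ = √(2·1·23.8) = 6.899.
Matching ψ and ψ′ at x = 0 gives r = (k₁ − k₂)/(k₁ + k₂), so R = r² = 0.01222 and T = 1 − R = 0.9878.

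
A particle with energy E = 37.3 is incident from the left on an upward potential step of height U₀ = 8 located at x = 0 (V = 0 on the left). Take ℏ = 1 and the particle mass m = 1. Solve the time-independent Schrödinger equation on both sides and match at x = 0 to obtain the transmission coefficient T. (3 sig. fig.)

On each side the TISE gives plane waves with k = √(2m(E − V))/ℏ: k₁ = √(2·1·37.3) = 8.637, k₂ = √(2·1·29.3) = 7.655.
Matching ψ and ψ′ at x = 0 gives r = (k₁ − k₂)/(k₁ + k₂), so R = r² = 0.003633 and T = 1 − R = 0.9964.

T = 0.996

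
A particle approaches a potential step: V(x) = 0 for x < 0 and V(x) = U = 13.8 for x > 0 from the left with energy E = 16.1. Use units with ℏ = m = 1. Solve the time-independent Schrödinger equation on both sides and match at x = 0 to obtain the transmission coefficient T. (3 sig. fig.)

On each side the TISE gives plane waves with k = √(2m(E − V))/ℏ: k₁ = √(2·1·16.1) = 5.675, k₂ = √(2·1·2.3) = 2.145.
Continuity of ψ and ψ′ at the step yields the reflection amplitude r = (k₁ − k₂)/(k₁ + k₂) = 0.4514; thus R = |r|² = 0.2038, T = 0.7962.

T = 0.796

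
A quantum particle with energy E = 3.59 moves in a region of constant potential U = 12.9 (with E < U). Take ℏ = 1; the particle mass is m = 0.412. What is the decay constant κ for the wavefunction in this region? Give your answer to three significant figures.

Since E < U the TISE in this region is ψ'' = κ²ψ with κ = √(2m(U − E))/ℏ.
κ = √(2 × 0.412 × 9.31) = 2.770.

κ = 2.77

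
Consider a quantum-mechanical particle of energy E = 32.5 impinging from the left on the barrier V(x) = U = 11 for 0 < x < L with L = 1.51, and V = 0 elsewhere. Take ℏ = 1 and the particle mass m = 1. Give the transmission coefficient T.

T = 0.991

Above the barrier the interior wavenumber is k₂ = √(2m(E − U))/ℏ = 6.557, giving phase k₂L = 9.902.
Matching at both interfaces gives T⁻¹ = 1 + U² sin²(k₂L) / [4E(E − U)] = 1.009, hence T = 0.991.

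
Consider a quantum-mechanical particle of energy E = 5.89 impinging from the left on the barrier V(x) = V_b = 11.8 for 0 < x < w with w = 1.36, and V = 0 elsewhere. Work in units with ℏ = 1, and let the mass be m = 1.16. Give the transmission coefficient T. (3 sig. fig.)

T = 0.000169

Since E < V_b the interior solution is evanescent with decay constant κ = √(2m(V_b − E))/ℏ = 3.703.
κw = 5.036, sinh(κw) = 76.92.
The exact tunnelling result is T⁻¹ = 1 + V_b² sinh²(κw) / [4E(V_b − E)] = 5917, so T = 0.000169.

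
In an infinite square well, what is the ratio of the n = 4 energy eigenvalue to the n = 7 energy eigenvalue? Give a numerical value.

0.326531

Since E_n ∝ n², the ratio is (4/7)² = 0.326531.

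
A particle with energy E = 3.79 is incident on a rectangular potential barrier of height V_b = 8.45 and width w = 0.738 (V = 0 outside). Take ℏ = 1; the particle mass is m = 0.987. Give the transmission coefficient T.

E < V_b: inside the barrier ψ ∝ e^{±κx} with κ = √(2m(V_b − E))/ℏ = 3.033.
κw = 2.238, sinh(κw) = 4.635.
The exact tunnelling result is T⁻¹ = 1 + V_b² sinh²(κw) / [4E(V_b − E)] = 22.72, so T = 0.0440.

T = 0.0440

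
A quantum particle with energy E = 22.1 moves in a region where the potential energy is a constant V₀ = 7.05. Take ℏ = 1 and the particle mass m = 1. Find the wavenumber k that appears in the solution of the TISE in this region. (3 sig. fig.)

With E > V₀ the solution is oscillatory, ψ ∝ e^{±ikx} with k = √(2m(E − V₀))/ℏ.
k = √(2 × 1 × 15.05) = 5.486.

k = 5.49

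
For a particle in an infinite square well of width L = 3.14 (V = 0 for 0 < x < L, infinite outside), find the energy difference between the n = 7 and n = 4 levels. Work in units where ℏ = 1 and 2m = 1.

E_n = n²π²ℏ²/(2mL²), so ΔE = (7² − 4²) π²ℏ²/(2mL²).
ΔE = 33 × π² / (2 × 0.5 × 3.14²) = 33.03.

ΔE = 33.0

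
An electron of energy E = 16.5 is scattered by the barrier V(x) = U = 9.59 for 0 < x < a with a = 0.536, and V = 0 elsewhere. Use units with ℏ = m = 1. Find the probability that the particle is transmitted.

E > U: inside the barrier k₂ = √(2m(E − U))/ℏ = 3.718, k₂a = 1.993.
Matching at both interfaces gives T⁻¹ = 1 + U² sin²(k₂a) / [4E(E − U)] = 1.168, hence T = 0.856.

T = 0.856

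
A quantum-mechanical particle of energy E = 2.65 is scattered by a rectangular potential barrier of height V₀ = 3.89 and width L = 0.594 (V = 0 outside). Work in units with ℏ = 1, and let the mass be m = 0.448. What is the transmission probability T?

Since E < V₀ the interior solution is evanescent with decay constant κ = √(2m(V₀ − E))/ℏ = 1.054.
κL = 0.6261, sinh(κL) = 0.6678.
Matching ψ, ψ′ at both faces gives T = [1 + V₀² sinh²(κL) / (4E(V₀ − E))]⁻¹ = 1/1.513 = 0.661.

T = 0.661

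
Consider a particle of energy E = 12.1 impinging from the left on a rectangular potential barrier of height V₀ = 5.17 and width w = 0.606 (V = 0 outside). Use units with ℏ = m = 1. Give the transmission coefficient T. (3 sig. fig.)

T = 0.954

E > V₀: inside the barrier k₂ = √(2m(E − V₀))/ℏ = 3.723, k₂w = 2.256.
Matching at both interfaces gives T⁻¹ = 1 + V₀² sin²(k₂w) / [4E(E − V₀)] = 1.048, hence T = 0.954.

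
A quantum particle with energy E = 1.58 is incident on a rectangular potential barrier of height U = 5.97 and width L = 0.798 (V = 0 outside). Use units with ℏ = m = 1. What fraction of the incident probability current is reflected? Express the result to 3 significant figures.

R = 0.973

E < U: inside the barrier ψ ∝ e^{±κx} with κ = √(2m(U − E))/ℏ = 2.963.
κL = 2.365, sinh(κL) = 5.273.
The exact tunnelling result is T⁻¹ = 1 + U² sinh²(κL) / [4E(U − E)] = 36.71, so T = 0.0272.
R = 1 − T = 0.973.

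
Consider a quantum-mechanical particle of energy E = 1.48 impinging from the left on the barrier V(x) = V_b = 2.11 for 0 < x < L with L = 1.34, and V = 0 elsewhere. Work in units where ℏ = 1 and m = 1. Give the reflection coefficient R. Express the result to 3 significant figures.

R = 0.845

E < V_b: inside the barrier ψ ∝ e^{±κx} with κ = √(2m(V_b − E))/ℏ = 1.122.
κL = 1.504, sinh(κL) = 2.139.
The exact tunnelling result is T⁻¹ = 1 + V_b² sinh²(κL) / [4E(V_b − E)] = 6.462, so T = 0.155.
R = 1 − T = 0.845.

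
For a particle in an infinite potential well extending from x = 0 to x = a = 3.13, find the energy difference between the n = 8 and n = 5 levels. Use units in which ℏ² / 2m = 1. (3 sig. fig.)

ΔE = 39.3

E_n = n²π²ℏ²/(2ma²), so ΔE = (8² − 5²) π²ℏ²/(2ma²).
ΔE = 39 × π² / (2 × 0.5 × 3.13²) = 39.29.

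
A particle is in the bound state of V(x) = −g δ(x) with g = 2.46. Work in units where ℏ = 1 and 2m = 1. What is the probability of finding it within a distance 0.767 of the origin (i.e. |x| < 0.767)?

The normalised bound state is ψ = √κ e^{−κ|x|} with κ = mg/ℏ² = 1.230.
P(|x| < d) = ∫_{−d}^{d} κ e^{−2κ|x|} dx = 1 − e^{−2κd} = 1 − e^{−1.887} = 0.8484.

P = 0.848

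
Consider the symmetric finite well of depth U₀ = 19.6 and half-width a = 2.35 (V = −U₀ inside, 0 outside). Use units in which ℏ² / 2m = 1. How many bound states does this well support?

N = 7

The dimensionless depth is z₀ = a√(2mU₀)/ℏ = 2.35 × √(19.60) = 10.40.
The even/odd transcendental equations gain one root per π/2 in z₀, giving N = 1 + ⌊2z₀/π⌋ = 1 + ⌊6.623⌋ = 7.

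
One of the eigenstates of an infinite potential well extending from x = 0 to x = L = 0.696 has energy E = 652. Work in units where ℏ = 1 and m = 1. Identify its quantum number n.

n = 8

For an infinite well E_n = n²π²ℏ²/(2mL²), so n = (L/πℏ)√(2mE).
n = (0.696/π) × √(2 × 1 × 652) = 8.000 → n = 8.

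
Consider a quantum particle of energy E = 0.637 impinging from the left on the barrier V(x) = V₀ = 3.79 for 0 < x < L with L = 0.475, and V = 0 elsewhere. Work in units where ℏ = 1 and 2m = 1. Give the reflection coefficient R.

Since E < V₀ the interior solution is evanescent with decay constant κ = √(2m(V₀ − E))/ℏ = 1.776.
κL = 0.8434, sinh(κL) = 0.9471.
The exact tunnelling result is T⁻¹ = 1 + V₀² sinh²(κL) / [4E(V₀ − E)] = 2.604, so T = 0.384.
R = 1 − T = 0.616.

R = 0.616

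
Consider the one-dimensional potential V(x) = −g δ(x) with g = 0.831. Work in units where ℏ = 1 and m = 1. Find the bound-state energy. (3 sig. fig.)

E = -0.345

For x ≠ 0 the bound state is ψ ∝ e^{−κ|x|}; integrating the TISE across the delta gives the cusp condition 2κ = 2mg/ℏ², so κ = 0.8310.
Then E = −ℏ²κ²/(2m) = −mg²/(2ℏ²) = -0.3453.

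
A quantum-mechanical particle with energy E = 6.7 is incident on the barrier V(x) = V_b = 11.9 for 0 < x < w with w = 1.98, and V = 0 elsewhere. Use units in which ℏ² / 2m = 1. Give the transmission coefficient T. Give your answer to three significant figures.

E < V_b: inside the barrier ψ ∝ e^{±κx} with κ = √(2m(V_b − E))/ℏ = 2.280.
κw = 4.515, sinh(κw) = 45.69.
Matching ψ, ψ′ at both faces gives T = [1 + V_b² sinh²(κw) / (4E(V_b − E))]⁻¹ = 1/2122 = 0.000471.

T = 0.000471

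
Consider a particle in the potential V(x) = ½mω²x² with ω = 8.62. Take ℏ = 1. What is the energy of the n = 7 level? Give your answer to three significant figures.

The oscillator eigenvalues are E_n = ℏω(n + ½), so E_7 = 8.62 × 7.5 = 64.65.

E = 64.7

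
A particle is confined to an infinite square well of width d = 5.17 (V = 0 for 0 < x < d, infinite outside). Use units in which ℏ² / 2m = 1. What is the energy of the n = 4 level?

E = 5.91

Requiring ψ(0) = ψ(d) = 0 quantises k = nπ/d, hence E_n = ℏ²k²/2m = n²π²ℏ²/(2md²).
E_4 = 4² × π² / (2 × 0.5 × 5.17²) = 5.908.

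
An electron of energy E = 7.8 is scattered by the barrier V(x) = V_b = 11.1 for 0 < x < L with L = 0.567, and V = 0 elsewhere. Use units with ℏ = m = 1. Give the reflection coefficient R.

E < V_b: inside the barrier ψ ∝ e^{±κx} with κ = √(2m(V_b − E))/ℏ = 2.569.
κL = 1.457, sinh(κL) = 2.029.
Matching ψ, ψ′ at both faces gives T = [1 + V_b² sinh²(κL) / (4E(V_b − E))]⁻¹ = 1/5.928 = 0.169.
R = 1 − T = 0.831.

R = 0.831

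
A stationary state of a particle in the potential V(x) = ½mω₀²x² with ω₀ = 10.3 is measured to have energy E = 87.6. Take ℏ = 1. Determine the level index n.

n = 8

Invert E_n = (n + ½)ℏω₀: n = E/ℏω₀ − ½ = 8.005, so n = 8.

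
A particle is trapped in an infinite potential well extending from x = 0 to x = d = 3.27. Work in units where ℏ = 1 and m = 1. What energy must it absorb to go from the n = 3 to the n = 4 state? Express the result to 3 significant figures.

ΔE = 3.23

E_n = n²π²ℏ²/(2md²), so ΔE = (4² − 3²) π²ℏ²/(2md²).
ΔE = 7 × π² / (2 × 1 × 3.27²) = 3.231.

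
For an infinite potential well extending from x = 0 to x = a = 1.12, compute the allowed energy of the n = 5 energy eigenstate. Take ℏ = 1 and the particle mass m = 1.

E = 98.3

The infinite-well eigenfunctions ψ_n = √(2/a) sin(nπx/a) vanish at both walls, giving E_n = n²π²ℏ²/(2ma²).
E_5 = 5² × π² / (2 × 1 × 1.12²) = 98.35.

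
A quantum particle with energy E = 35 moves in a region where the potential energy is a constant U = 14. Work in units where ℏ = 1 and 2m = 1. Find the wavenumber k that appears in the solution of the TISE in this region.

With E > U the solution is oscillatory, ψ ∝ e^{±ikx} with k = √(2m(E − U))/ℏ.
k = √(2 × 0.5 × 21) = 4.583.

k = 4.58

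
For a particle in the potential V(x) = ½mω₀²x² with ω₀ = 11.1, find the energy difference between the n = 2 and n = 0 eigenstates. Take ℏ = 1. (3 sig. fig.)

E_n = ℏω₀(n + ½), so ΔE = (2 − 0) ℏω₀ = 2 × 11.1 = 22.20.

ΔE = 22.2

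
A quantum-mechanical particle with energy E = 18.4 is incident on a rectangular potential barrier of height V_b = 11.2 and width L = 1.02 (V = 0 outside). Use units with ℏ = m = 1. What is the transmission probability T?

E > V_b: inside the barrier k₂ = √(2m(E − V_b))/ℏ = 3.795, k₂L = 3.871.
Matching at both interfaces gives T⁻¹ = 1 + V_b² sin²(k₂L) / [4E(E − V_b)] = 1.105, hence T = 0.905.

T = 0.905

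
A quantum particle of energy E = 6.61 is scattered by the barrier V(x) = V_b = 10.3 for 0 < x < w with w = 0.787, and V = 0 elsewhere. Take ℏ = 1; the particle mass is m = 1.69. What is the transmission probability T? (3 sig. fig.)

T = 0.0141

Since E < V_b the interior solution is evanescent with decay constant κ = √(2m(V_b − E))/ℏ = 3.532.
κw = 2.779, sinh(κw) = 8.023.
Matching ψ, ψ′ at both faces gives T = [1 + V_b² sinh²(κw) / (4E(V_b − E))]⁻¹ = 1/71.00 = 0.0141.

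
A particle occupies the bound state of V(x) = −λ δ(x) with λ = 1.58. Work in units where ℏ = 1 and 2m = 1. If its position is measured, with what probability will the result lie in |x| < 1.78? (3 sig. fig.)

The normalised bound state is ψ = √κ e^{−κ|x|} with κ = mλ/ℏ² = 0.7900.
P(|x| < d) = ∫_{−d}^{d} κ e^{−2κ|x|} dx = 1 − e^{−2κd} = 1 − e^{−2.812} = 0.9399.

P = 0.940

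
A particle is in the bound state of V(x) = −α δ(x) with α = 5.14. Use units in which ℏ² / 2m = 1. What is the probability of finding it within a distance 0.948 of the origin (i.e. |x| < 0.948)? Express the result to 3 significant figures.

P = 0.992

The normalised bound state is ψ = √κ e^{−κ|x|} with κ = mα/ℏ² = 2.570.
P(|x| < d) = ∫_{−d}^{d} κ e^{−2κ|x|} dx = 1 − e^{−2κd} = 1 − e^{−4.873} = 0.9923.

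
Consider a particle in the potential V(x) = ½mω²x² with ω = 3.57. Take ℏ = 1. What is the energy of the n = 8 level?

The oscillator eigenvalues are E_n = ℏω(n + ½), so E_8 = 3.57 × 8.5 = 30.35.

E = 30.3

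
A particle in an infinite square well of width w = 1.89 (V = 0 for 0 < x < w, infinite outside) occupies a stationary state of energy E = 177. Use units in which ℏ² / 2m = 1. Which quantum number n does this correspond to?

From E_n = n²π²ℏ²/(2mw²) invert to n = √(2mw²E)/(πℏ).
n = (1.89/π) × √(2 × 0.5 × 177) = 8.004 → n = 8.

n = 8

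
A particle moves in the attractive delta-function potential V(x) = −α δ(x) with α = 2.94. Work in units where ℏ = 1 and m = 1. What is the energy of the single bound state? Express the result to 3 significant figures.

E = -4.32

For x ≠ 0 the bound state is ψ ∝ e^{−κ|x|}; integrating the TISE across the delta gives the cusp condition 2κ = 2mα/ℏ², so κ = 2.940.
Then E = −ℏ²κ²/(2m) = −mα²/(2ℏ²) = -4.322.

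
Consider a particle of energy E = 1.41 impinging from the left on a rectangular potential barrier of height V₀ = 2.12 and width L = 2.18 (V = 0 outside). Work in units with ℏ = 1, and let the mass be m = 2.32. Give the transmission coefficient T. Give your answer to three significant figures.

T = 0.00130

E < V₀: inside the barrier ψ ∝ e^{±κx} with κ = √(2m(V₀ − E))/ℏ = 1.815.
κL = 3.957, sinh(κL) = 26.14.
Matching ψ, ψ′ at both faces gives T = [1 + V₀² sinh²(κL) / (4E(V₀ − E))]⁻¹ = 1/767.6 = 0.00130.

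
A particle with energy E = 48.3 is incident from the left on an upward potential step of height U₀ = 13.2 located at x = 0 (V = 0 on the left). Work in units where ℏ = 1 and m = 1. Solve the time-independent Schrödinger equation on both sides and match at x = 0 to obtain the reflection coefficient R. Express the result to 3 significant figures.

The wavenumbers are k₁ = √(2mE)/ℏ = 9.829 on the left and k₂ = √(2m(E − U₀))/ℏ = 8.379 on the right.
Continuity of ψ and ψ′ at the step yields the reflection amplitude r = (k₁ − k₂)/(k₁ + k₂) = 0.07964; thus R = |r|² = 0.006342, T = 0.9937.

R = 0.00634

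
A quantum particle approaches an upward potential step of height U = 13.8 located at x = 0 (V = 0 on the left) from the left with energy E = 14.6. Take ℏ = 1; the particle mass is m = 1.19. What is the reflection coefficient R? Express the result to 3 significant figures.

On each side the TISE gives plane waves with k = √(2m(E − V))/ℏ: k₁ = √(2·1.19·14.6) = 5.895, k₂ = √(2·1.19·0.8) = 1.380.
Matching ψ and ψ′ at x = 0 gives r = (k₁ − k₂)/(k₁ + k₂), so R = r² = 0.3852 and T = 1 − R = 0.6148.

R = 0.385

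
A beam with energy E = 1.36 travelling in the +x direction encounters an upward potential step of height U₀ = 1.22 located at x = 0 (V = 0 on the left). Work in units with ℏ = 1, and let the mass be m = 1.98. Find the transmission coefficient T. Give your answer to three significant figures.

T = 0.736

On each side the TISE gives plane waves with k = √(2m(E − V))/ℏ: k₁ = √(2·1.98·1.36) = 2.321, k₂ = √(2·1.98·0.14) = 0.7446.
Continuity of ψ and ψ′ at the step yields the reflection amplitude r = (k₁ − k₂)/(k₁ + k₂) = 0.5142; thus R = |r|² = 0.2644, T = 0.7356.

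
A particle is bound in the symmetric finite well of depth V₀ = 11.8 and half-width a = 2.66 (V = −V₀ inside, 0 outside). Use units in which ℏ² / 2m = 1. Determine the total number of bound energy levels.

Define the well-strength parameter z₀ = (a/ℏ)√(2mV₀) = 2.66 × √(2·0.5·11.8) = 9.137.
The even/odd transcendental equations gain one root per π/2 in z₀, giving N = 1 + ⌊2z₀/π⌋ = 1 + ⌊5.817⌋ = 6.

N = 6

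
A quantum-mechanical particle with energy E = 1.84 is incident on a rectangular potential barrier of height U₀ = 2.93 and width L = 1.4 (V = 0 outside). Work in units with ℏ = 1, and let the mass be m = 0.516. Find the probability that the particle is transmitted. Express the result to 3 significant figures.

T = 0.176

E < U₀: inside the barrier ψ ∝ e^{±κx} with κ = √(2m(U₀ − E))/ℏ = 1.061.
κL = 1.485, sinh(κL) = 2.094.
Matching ψ, ψ′ at both faces gives T = [1 + U₀² sinh²(κL) / (4E(U₀ − E))]⁻¹ = 1/5.692 = 0.176.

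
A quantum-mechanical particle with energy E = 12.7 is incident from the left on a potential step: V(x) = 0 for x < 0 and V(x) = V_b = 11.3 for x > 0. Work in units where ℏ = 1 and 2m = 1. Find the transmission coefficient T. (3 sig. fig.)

T = 0.749

On each side the TISE gives plane waves with k = √(2m(E − V))/ℏ: k₁ = √(2·½·12.7) = 3.564, k₂ = √(2·½·1.4) = 1.183.
Continuity of ψ and ψ′ at the step yields the reflection amplitude r = (k₁ − k₂)/(k₁ + k₂) = 0.5015; thus R = |r|² = 0.2515, T = 0.7485.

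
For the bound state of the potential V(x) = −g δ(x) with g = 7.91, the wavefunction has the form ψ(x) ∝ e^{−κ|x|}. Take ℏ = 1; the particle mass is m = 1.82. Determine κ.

κ = 14.4

Integrate −(ℏ²/2m)ψ'' − gδ(x)ψ = Eψ from −ε to +ε: the ψ'' term gives ψ'(0⁺) − ψ'(0⁻) and the δ term gives −(2mg/ℏ²)ψ(0).
With ψ ∝ e^{−κ|x|} this yields −2κ = −2mg/ℏ², so κ = mg/ℏ² = 14.40.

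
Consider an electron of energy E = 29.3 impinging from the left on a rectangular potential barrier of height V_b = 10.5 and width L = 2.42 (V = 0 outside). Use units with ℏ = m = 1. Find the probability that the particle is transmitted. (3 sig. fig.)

E > V_b: inside the barrier k₂ = √(2m(E − V_b))/ℏ = 6.132, k₂L = 14.84.
Matching at both interfaces gives T⁻¹ = 1 + V_b² sin²(k₂L) / [4E(E − V_b)] = 1.029, hence T = 0.972.

T = 0.972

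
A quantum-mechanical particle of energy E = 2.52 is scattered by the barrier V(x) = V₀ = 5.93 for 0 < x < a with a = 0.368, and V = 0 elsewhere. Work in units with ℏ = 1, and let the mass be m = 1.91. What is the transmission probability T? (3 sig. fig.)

T = 0.241

E < V₀: inside the barrier ψ ∝ e^{±κx} with κ = √(2m(V₀ − E))/ℏ = 3.609.
κa = 1.328, sinh(κa) = 1.755.
The exact tunnelling result is T⁻¹ = 1 + V₀² sinh²(κa) / [4E(V₀ − E)] = 4.150, so T = 0.241.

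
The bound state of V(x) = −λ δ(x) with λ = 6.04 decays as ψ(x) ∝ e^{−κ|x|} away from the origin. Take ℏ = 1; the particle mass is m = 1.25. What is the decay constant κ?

κ = 7.55

Integrating the TISE across x = 0 gives the cusp condition ψ'(0⁺) − ψ'(0⁻) = −(2mλ/ℏ²)ψ(0).
With ψ ∝ e^{−κ|x|} this yields −2κ = −2mλ/ℏ², so κ = mλ/ℏ² = 7.550.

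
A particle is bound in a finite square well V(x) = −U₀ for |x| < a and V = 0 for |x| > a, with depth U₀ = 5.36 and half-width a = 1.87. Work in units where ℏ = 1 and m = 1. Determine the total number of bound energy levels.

N = 4

Define the well-strength parameter z₀ = (a/ℏ)√(2mU₀) = 1.87 × √(2·1·5.36) = 6.123.
The even/odd transcendental equations gain one root per π/2 in z₀, giving N = 1 + ⌊2z₀/π⌋ = 1 + ⌊3.898⌋ = 4.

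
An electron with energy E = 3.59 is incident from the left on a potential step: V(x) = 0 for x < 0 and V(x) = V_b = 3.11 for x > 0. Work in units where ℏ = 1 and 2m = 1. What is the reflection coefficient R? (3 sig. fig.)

R = 0.216

The wavenumbers are k₁ = √(2mE)/ℏ = 1.895 on the left and k₂ = √(2m(E − V_b))/ℏ = 0.6928 on the right.
Matching ψ and ψ′ at x = 0 gives r = (k₁ − k₂)/(k₁ + k₂), so R = r² = 0.2158 and T = 1 − R = 0.7842.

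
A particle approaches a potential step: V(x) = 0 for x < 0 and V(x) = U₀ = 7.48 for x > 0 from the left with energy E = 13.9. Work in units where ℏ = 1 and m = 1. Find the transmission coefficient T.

T = 0.964

On each side the TISE gives plane waves with k = √(2m(E − V))/ℏ: k₁ = √(2·1·13.9) = 5.273, k₂ = √(2·1·6.42) = 3.583.
Matching ψ and ψ′ at x = 0 gives r = (k₁ − k₂)/(k₁ + k₂), so R = r² = 0.03639 and T = 1 − R = 0.9636.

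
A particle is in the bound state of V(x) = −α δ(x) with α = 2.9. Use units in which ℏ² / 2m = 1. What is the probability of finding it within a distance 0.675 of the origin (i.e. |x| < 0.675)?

P = 0.859

The normalised bound state is ψ = √κ e^{−κ|x|} with κ = mα/ℏ² = 1.450.
P(|x| < d) = ∫_{−d}^{d} κ e^{−2κ|x|} dx = 1 − e^{−2κd} = 1 − e^{−1.958} = 0.8588.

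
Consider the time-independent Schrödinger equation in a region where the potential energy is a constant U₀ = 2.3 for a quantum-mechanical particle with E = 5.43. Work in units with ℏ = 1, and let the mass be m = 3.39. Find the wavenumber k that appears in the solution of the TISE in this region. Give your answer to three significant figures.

k = 4.61

With E > U₀ the solution is oscillatory, ψ ∝ e^{±ikx} with k = √(2m(E − U₀))/ℏ.
k = √(2 × 3.39 × 3.13) = 4.607.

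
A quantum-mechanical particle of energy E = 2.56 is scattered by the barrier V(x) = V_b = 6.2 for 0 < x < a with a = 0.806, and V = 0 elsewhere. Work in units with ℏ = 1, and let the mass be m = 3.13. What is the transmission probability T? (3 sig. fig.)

T = 0.00176

E < V_b: inside the barrier ψ ∝ e^{±κx} with κ = √(2m(V_b − E))/ℏ = 4.774.
κa = 3.847, sinh(κa) = 23.43.
The exact tunnelling result is T⁻¹ = 1 + V_b² sinh²(κa) / [4E(V_b − E)] = 567.0, so T = 0.00176.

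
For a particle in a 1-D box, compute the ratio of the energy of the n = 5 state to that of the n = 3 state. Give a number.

2.77778

Since E_n ∝ n², the ratio is (5/3)² = 2.77778.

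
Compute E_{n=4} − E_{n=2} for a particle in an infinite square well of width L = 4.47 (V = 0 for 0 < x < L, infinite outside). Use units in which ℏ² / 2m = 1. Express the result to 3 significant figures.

E_n = n²π²ℏ²/(2mL²), so ΔE = (4² − 2²) π²ℏ²/(2mL²).
ΔE = 12 × π² / (2 × 0.5 × 4.47²) = 5.927.

ΔE = 5.93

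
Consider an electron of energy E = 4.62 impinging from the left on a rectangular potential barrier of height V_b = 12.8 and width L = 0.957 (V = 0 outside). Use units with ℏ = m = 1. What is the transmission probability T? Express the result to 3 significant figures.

T = 0.00160

Since E < V_b the interior solution is evanescent with decay constant κ = √(2m(V_b − E))/ℏ = 4.045.
κL = 3.871, sinh(κL) = 23.98.
The exact tunnelling result is T⁻¹ = 1 + V_b² sinh²(κL) / [4E(V_b − E)] = 624.3, so T = 0.00160.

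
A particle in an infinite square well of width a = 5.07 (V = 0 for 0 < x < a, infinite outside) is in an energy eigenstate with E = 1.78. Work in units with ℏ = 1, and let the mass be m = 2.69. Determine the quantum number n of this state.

For an infinite well E_n = n²π²ℏ²/(2ma²), so n = (a/πℏ)√(2mE).
n = (5.07/π) × √(2 × 2.69 × 1.78) = 4.994 → n = 5.

n = 5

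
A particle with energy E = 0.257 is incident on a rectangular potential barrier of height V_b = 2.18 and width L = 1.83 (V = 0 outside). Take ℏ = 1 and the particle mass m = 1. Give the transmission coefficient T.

T = 0.00127

E < V_b: inside the barrier ψ ∝ e^{±κx} with κ = √(2m(V_b − E))/ℏ = 1.961.
κL = 3.589, sinh(κL) = 18.08.
The exact tunnelling result is T⁻¹ = 1 + V_b² sinh²(κL) / [4E(V_b − E)] = 787.1, so T = 0.00127.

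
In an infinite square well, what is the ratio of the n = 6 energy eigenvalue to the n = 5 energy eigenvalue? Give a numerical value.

1.44

E_n = n²π²ℏ²/(2mL²) so the ratio is n₂²/n₁² = 36/25 = 1.44.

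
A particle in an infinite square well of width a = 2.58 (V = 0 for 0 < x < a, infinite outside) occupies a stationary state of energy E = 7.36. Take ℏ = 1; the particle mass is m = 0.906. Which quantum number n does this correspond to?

n = 3

For an infinite well E_n = n²π²ℏ²/(2ma²), so n = (a/πℏ)√(2mE).
n = (2.58/π) × √(2 × 0.906 × 7.36) = 2.999 → n = 3.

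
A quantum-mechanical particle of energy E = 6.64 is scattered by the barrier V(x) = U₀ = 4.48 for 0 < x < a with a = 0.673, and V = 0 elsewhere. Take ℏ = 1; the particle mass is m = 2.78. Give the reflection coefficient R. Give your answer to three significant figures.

Above the barrier the interior wavenumber is k₂ = √(2m(E − U₀))/ℏ = 3.465, giving phase k₂a = 2.332.
T = [1 + U₀² sin²(k₂a) / (4E(E − U₀))]⁻¹ = 1/1.183 = 0.845.
R = 1 − T = 0.155.

R = 0.155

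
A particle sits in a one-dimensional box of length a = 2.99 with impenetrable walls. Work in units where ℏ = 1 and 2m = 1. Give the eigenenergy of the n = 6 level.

E = 39.7

Requiring ψ(0) = ψ(a) = 0 quantises k = nπ/a, hence E_n = ℏ²k²/2m = n²π²ℏ²/(2ma²).
E_6 = 6² × π² / (2 × 0.5 × 2.99²) = 39.74.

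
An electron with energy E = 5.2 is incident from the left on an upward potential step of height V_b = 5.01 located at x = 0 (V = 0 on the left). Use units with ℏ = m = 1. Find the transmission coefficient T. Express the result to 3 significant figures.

T = 0.539

The wavenumbers are k₁ = √(2mE)/ℏ = 3.225 on the left and k₂ = √(2m(E − V_b))/ℏ = 0.6164 on the right.
Continuity of ψ and ψ′ at the step yields the reflection amplitude r = (k₁ − k₂)/(k₁ + k₂) = 0.6790; thus R = |r|² = 0.4611, T = 0.5389.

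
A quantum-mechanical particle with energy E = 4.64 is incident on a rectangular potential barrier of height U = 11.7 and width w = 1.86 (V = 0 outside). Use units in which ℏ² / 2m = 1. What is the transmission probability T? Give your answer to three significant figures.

T = 0.000195

E < U: inside the barrier ψ ∝ e^{±κx} with κ = √(2m(U − E))/ℏ = 2.657.
κw = 4.942, sinh(κw) = 70.03.
The exact tunnelling result is T⁻¹ = 1 + U² sinh²(κw) / [4E(U − E)] = 5125, so T = 0.000195.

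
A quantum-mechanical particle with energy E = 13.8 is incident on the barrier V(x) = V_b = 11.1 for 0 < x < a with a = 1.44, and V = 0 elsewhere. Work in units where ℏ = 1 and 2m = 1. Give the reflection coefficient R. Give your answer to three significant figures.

E > V_b: inside the barrier k₂ = √(2m(E − V_b))/ℏ = 1.643, k₂a = 2.366.
Matching at both interfaces gives T⁻¹ = 1 + V_b² sin²(k₂a) / [4E(E − V_b)] = 1.405, hence T = 0.712.
R = 1 − T = 0.288.

R = 0.288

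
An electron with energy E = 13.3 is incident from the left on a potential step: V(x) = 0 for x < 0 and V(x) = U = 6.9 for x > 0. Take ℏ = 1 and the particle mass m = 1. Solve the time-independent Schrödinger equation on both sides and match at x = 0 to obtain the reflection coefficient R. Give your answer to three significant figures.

On each side the TISE gives plane waves with k = √(2m(E − V))/ℏ: k₁ = √(2·1·13.3) = 5.158, k₂ = √(2·1·6.4) = 3.578.
Continuity of ψ and ψ′ at the step yields the reflection amplitude r = (k₁ − k₂)/(k₁ + k₂) = 0.1809; thus R = |r|² = 0.03271, T = 0.9673.

R = 0.0327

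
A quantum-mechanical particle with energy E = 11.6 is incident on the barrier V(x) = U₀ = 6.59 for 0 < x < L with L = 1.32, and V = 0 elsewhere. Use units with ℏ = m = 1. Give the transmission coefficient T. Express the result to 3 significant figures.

T = 0.878

E > U₀: inside the barrier k₂ = √(2m(E − U₀))/ℏ = 3.165, k₂L = 4.178.
Matching at both interfaces gives T⁻¹ = 1 + U₀² sin²(k₂L) / [4E(E − U₀)] = 1.138, hence T = 0.878.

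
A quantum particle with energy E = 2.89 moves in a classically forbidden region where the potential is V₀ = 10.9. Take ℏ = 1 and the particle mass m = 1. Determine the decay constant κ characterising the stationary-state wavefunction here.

Since E < V₀ the TISE in this region is ψ'' = κ²ψ with κ = √(2m(V₀ − E))/ℏ.
κ = √(2 × 1 × 8.01) = 4.002.

κ = 4.00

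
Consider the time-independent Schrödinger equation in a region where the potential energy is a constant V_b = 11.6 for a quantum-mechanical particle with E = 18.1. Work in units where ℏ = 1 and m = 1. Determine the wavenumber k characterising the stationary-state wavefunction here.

With E > V_b the solution is oscillatory, ψ ∝ e^{±ikx} with k = √(2m(E − V_b))/ℏ.
k = √(2 × 1 × 6.5) = 3.606.

k = 3.61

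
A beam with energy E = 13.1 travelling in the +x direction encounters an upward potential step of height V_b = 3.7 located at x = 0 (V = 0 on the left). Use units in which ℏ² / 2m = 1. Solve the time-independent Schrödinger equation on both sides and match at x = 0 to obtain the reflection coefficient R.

On each side the TISE gives plane waves with k = √(2m(E − V))/ℏ: k₁ = √(2·½·13.1) = 3.619, k₂ = √(2·½·9.4) = 3.066.
Matching ψ and ψ′ at x = 0 gives r = (k₁ − k₂)/(k₁ + k₂), so R = r² = 0.006853 and T = 1 − R = 0.9931.

R = 0.00685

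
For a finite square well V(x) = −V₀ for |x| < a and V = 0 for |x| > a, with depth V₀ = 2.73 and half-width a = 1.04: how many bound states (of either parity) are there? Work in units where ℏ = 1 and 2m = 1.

N = 2

Define the well-strength parameter z₀ = (a/ℏ)√(2mV₀) = 1.04 × √(2·0.5·2.73) = 1.718.
A new bound state (alternating even/odd) appears each time z₀ passes a multiple of π/2, so N = ⌊2z₀/π⌋ + 1 = ⌊1.094⌋ + 1 = 2.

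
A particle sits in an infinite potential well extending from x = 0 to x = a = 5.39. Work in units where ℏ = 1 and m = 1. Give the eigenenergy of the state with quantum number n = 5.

E = 4.25

The infinite-well eigenfunctions ψ_n = √(2/a) sin(nπx/a) vanish at both walls, giving E_n = n²π²ℏ²/(2ma²).
E_5 = 5² × π² / (2 × 1 × 5.39²) = 4.247.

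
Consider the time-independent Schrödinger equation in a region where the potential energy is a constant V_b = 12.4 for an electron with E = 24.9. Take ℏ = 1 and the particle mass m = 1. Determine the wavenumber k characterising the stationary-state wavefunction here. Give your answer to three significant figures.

k = 5.00

With E > V_b the solution is oscillatory, ψ ∝ e^{±ikx} with k = √(2m(E − V_b))/ℏ.
k = √(2 × 1 × 12.5) = 5.000.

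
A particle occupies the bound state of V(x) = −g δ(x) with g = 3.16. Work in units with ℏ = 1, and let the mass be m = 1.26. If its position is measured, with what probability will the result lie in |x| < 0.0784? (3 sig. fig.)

P = 0.464

The normalised bound state is ψ = √κ e^{−κ|x|} with κ = mg/ℏ² = 3.982.
P(|x| < d) = ∫_{−d}^{d} κ e^{−2κ|x|} dx = 1 − e^{−2κd} = 1 − e^{−0.6243} = 0.4644.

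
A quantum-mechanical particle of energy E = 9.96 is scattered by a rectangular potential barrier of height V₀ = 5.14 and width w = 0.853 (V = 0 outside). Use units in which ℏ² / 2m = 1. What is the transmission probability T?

E > V₀: inside the barrier k₂ = √(2m(E − V₀))/ℏ = 2.195, k₂w = 1.873.
T = [1 + V₀² sin²(k₂w) / (4E(E − V₀))]⁻¹ = 1/1.125 = 0.889.

T = 0.889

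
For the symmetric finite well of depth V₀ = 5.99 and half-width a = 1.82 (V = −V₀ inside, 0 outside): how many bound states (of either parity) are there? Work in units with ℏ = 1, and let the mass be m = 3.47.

Define the well-strength parameter z₀ = (a/ℏ)√(2mV₀) = 1.82 × √(2·3.47·5.99) = 11.73.
A new bound state (alternating even/odd) appears each time z₀ passes a multiple of π/2, so N = ⌊2z₀/π⌋ + 1 = ⌊7.470⌋ + 1 = 8.

N = 8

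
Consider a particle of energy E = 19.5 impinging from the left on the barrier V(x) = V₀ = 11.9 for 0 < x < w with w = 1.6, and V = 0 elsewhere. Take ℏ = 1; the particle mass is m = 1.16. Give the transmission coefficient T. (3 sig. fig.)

T = 0.959

E > V₀: inside the barrier k₂ = √(2m(E − V₀))/ℏ = 4.199, k₂w = 6.718.
T = [1 + V₀² sin²(k₂w) / (4E(E − V₀))]⁻¹ = 1/1.042 = 0.959.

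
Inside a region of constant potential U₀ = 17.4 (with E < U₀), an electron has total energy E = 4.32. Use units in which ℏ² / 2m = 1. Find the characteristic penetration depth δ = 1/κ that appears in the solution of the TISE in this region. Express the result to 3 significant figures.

Since E < U₀ the TISE in this region is ψ'' = κ²ψ with κ = √(2m(U₀ − E))/ℏ.
κ = √(2 × 0.5 × 13.08) = 3.617. The penetration depth is δ = 1/κ = 0.277.

δ = 0.277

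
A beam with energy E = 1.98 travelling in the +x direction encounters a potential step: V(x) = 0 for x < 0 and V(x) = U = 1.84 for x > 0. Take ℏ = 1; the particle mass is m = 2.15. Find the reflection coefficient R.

The wavenumbers are k₁ = √(2mE)/ℏ = 2.918 on the left and k₂ = √(2m(E − U))/ℏ = 0.7759 on the right.
Continuity of ψ and ψ′ at the step yields the reflection amplitude r = (k₁ − k₂)/(k₁ + k₂) = 0.5799; thus R = |r|² = 0.3363, T = 0.6637.

R = 0.336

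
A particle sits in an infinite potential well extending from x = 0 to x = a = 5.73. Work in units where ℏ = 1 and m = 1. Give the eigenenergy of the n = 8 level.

E = 9.62

The infinite-well eigenfunctions ψ_n = √(2/a) sin(nπx/a) vanish at both walls, giving E_n = n²π²ℏ²/(2ma²).
E_8 = 8² × π² / (2 × 1 × 5.73²) = 9.619.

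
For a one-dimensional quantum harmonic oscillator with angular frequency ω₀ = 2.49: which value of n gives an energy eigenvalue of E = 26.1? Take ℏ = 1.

E_n = ℏω₀(n + ½) ⇒ n = E/(ℏω₀) − ½ = 26.1/2.49 − 0.5 = 9.982 → n = 10.

n = 10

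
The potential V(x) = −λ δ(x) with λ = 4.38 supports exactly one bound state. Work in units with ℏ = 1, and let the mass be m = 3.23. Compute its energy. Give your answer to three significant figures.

E = -31.0

For x ≠ 0 the bound state is ψ ∝ e^{−κ|x|}; integrating the TISE across the delta gives the cusp condition 2κ = 2mλ/ℏ², so κ = 14.15.
Then E = −ℏ²κ²/(2m) = −mλ²/(2ℏ²) = -30.98.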